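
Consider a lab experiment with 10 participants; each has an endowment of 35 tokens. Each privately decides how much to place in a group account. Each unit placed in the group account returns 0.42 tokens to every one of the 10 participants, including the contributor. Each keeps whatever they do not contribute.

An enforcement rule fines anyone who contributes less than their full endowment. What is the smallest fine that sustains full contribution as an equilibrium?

Given the others contribute fully, the best deviation is to contribute 0 (any partial contribution still incurs the fine and gives up units whose private return 0.42 is below 1).
Deviating from 35 to 0 saves 35 tokens but forfeits the deviator's share of the drop in the group account: 0.42 × 35 = 14.70.
So the deviation gain is 35 − 14.70 = 20.30, and the fine must be at least 20.30 tokens to wipe it out.

20.30 tokens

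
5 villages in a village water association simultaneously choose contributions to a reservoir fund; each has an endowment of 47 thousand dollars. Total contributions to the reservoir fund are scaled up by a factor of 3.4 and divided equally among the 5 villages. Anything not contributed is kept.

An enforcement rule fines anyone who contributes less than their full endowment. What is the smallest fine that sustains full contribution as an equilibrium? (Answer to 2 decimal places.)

Given the others contribute fully, the best deviation is to contribute 0 (any partial contribution still incurs the fine and gives up units whose private return 0.6800 is below 1).
Deviating from 47 to 0 saves 47 thousand dollars but forfeits the deviator's share of the drop in the reservoir fund: 3.4/5 × 47 = 31.96.
So the deviation gain is 47 − 31.96 = 15.04, and the fine must be at least 15.04 thousand dollars to wipe it out.

15.04 thousand dollars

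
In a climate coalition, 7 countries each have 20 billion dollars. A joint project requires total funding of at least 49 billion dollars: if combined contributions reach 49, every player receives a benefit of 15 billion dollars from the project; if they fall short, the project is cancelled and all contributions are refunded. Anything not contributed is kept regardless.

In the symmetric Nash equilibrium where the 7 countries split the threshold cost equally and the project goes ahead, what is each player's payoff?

Equal share of the threshold: 49/7 = 7.
At this profile no one gains by cutting their contribution: any cut drops the total below 49, the project is cancelled, contributions are refunded, and the deviator ends with 20, which is less than 20 − 7 + 15 = 28. Contributing more than 7 just wastes the excess. So contributing exactly 7 is a best response.
Each player's payoff: 20 − 7 + 15 = 28.

28 billion dollars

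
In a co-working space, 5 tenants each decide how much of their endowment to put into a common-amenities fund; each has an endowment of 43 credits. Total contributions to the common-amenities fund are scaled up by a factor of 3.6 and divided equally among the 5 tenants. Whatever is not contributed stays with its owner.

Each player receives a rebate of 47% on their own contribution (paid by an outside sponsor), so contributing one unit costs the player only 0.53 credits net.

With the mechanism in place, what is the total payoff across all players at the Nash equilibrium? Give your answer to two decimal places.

875.05 credits

The effective private return per unit is now (3.6/5) / 0.53 = 1.3585 > 1, so every player's dominant strategy flips to full contribution.
At the Nash equilibrium everyone contributes 43. Group total payoff = 5 × (43 × 0.47 + 3.6 × 43) = 875.05.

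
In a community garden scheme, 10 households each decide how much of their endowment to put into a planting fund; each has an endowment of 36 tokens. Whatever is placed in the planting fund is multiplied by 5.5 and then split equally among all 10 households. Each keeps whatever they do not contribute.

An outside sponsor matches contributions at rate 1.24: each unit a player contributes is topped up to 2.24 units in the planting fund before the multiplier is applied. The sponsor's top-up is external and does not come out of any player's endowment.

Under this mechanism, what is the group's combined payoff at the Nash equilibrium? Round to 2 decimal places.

With the mechanism, a contributed unit returns 5.5 × 2.24 / 10 = 1.2320 per unit of net cost to the contributor — now above 1 — so contributing fully is weakly dominant for every player.
So the Nash equilibrium is full contribution by all 10; the group earns 5.5 × 2.24 × 360 = 4435.20.

4435.20 tokens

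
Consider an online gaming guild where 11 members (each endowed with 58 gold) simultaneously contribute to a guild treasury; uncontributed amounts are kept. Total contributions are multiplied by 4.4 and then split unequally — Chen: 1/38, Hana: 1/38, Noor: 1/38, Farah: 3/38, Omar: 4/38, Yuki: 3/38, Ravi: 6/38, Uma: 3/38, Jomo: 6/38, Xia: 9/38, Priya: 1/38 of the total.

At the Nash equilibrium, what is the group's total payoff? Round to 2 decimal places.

835.20 gold

Each unit j contributes comes back to j as 4.4 × (j's share), so j prefers to contribute only if that share exceeds 1/4.4 = 0.2273; otherwise keeping the unit dominates.
The only share above 0.2273 is Xia's 9/38, contributing 58; the remaining 10 contribute 0. Total contributed: 58.
The guild treasury pays out 4.4 × 58 = 255.20 in total (split across the unequal shares, but the aggregate is all that matters for the group sum).
The 10 free-riders keep 58 each, adding 580. Group total = 580 + 255.20 = 835.20.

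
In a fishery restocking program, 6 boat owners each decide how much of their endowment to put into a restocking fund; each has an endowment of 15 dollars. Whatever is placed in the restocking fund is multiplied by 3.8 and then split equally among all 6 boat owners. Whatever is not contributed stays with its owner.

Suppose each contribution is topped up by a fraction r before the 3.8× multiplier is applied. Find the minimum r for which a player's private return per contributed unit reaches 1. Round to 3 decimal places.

With matching at rate r, one contributed unit becomes (1 + r) in the restocking fund and returns 3.8 × (1 + r) / 6 to the contributor.
Setting this equal to 1: 1 + r = 6/3.8 = 1.5789.
So the minimum matching rate is r = 1.5789 − 1 = 0.579.

0.579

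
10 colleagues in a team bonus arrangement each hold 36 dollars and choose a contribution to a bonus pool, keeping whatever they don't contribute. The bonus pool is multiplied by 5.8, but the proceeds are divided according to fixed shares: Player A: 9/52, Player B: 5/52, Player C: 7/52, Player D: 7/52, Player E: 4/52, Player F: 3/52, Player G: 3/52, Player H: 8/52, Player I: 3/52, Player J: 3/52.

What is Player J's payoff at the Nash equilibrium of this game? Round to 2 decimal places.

48.05 dollars

Player j's private return per contributed unit is 5.8 × (j's share). Contributing is weakly dominant for j when that share is at least 1/5.8 = 0.1724, and contributing 0 is dominant otherwise.
Only Player A (9/52) clears that bar, contributing 36; the remaining 9 contribute 0. Total contributed: 36.
Player J keeps 36 and receives 5.8 × 36 × 3/52 = 12.05 from the bonus pool, for a payoff of 48.05.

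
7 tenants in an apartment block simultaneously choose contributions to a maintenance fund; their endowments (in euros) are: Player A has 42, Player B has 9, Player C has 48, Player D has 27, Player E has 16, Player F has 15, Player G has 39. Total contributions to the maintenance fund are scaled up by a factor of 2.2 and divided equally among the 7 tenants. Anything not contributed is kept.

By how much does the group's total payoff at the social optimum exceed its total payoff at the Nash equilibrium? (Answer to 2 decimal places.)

235.20 euros

The private return per contributed unit is 2.2/7 = 0.3143 < 1 for every player regardless of endowment, so the Nash equilibrium is zero contribution and the group total is Σ E_j = 42 + 9 + 48 + 27 + 16 + 15 + 39 = 196.
Each contributed unit returns 2.200 to the group, so the social optimum is full contribution by everyone: group total = 2.200 × 196 = 431.20.
Efficiency loss = (2.200 − 1) × 196 = 235.20.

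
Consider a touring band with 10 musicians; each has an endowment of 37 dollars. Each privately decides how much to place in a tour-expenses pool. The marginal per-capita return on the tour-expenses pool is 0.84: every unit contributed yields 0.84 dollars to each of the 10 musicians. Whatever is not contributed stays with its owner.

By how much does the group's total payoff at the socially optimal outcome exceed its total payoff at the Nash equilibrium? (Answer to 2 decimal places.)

2738.00 dollars

The private return per contributed unit is 0.84 < 1, so contributing 0 is dominant for every player. At the Nash equilibrium everyone keeps their 37, and the group total is 10 × 37 = 370.
Each contributed unit returns 8.400 to the group as a whole (0.84 to each of 10 players), which exceeds 1, so the social optimum is full contribution: group total = 8.400 × 370 = 3108.00.
Efficiency loss = 3108.00 − 370 = 2738.00.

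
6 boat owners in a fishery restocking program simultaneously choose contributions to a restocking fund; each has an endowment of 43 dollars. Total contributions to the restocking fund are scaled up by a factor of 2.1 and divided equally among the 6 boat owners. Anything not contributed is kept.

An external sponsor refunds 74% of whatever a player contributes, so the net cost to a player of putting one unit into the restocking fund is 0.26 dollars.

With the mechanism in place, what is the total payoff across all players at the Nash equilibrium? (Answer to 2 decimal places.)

Under the mechanism each unit contributed yields (2.1/6) / 0.26 = 1.3462 back to its contributor per unit of net cost, which exceeds 1, making full contribution the dominant choice for everyone.
At the Nash equilibrium everyone contributes 43. Group total payoff = 6 × (43 × 0.74 + 2.1 × 43) = 732.72.

732.72 dollars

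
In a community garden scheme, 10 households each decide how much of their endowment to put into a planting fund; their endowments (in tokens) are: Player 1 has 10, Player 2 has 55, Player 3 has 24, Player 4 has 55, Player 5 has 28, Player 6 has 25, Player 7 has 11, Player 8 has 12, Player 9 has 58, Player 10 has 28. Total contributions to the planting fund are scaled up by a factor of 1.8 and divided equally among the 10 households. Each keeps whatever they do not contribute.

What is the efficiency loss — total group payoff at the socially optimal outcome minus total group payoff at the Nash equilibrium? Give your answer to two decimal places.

The private return per contributed unit is 1.8/10 = 0.1800 < 1 for every player regardless of endowment, so the Nash equilibrium is zero contribution and the group total is Σ E_j = 10 + 55 + 24 + 55 + 28 + 25 + 11 + 12 + 58 + 28 = 306.
Each contributed unit returns 1.800 to the group, so the social optimum is full contribution by everyone: group total = 1.800 × 306 = 550.80.
Efficiency loss = (1.800 − 1) × 306 = 244.80.

244.80 tokens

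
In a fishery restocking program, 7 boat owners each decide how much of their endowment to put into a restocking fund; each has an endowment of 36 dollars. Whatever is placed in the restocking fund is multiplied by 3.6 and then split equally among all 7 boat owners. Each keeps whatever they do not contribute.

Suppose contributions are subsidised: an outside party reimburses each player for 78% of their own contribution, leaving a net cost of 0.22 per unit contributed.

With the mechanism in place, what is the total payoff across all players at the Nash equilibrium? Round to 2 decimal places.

With the mechanism, a contributed unit returns (3.6/7) / 0.22 = 2.3377 per unit of net cost to the contributor — now above 1 — so contributing fully is weakly dominant for every player.
At the Nash equilibrium everyone contributes 36. Group total payoff = 7 × (36 × 0.78 + 3.6 × 36) = 1103.76.

1103.76 dollars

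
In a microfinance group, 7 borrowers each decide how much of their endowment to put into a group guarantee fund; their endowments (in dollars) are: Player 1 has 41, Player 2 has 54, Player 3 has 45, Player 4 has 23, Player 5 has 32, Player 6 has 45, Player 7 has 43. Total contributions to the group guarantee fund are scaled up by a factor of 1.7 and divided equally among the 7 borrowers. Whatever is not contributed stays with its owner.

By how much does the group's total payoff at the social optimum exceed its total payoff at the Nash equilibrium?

The private return per contributed unit is 1.7/7 = 0.2429 < 1 for every player regardless of endowment, so the Nash equilibrium is zero contribution and the group total is Σ E_j = 41 + 54 + 45 + 23 + 32 + 45 + 43 = 283.
Each contributed unit returns 1.700 to the group, so the social optimum is full contribution by everyone: group total = 1.700 × 283 = 481.10.
Efficiency loss = (1.700 − 1) × 283 = 198.10.

198.10 dollars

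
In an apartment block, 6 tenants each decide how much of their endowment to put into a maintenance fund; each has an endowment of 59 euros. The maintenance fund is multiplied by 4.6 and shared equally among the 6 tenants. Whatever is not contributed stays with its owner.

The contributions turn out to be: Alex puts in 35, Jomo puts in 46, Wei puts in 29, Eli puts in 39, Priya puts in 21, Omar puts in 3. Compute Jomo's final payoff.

145.63 euros

Total contributed: 35 + 46 + 29 + 39 + 21 + 3 = 173.
Each receives 4.6 × 173 / 6 = 132.63 from the maintenance fund.
Jomo keeps 59 − 46 = 13, so Jomo's payoff is 13 + 132.63 = 145.63.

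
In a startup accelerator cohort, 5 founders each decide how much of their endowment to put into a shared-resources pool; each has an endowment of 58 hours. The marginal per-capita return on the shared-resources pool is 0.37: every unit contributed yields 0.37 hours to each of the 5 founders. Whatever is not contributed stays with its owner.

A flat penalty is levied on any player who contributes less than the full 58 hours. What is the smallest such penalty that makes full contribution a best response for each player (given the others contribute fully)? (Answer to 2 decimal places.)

Given the others contribute fully, the best deviation is to contribute 0 (any partial contribution still incurs the fine and gives up units whose private return 0.37 is below 1).
Deviating from 58 to 0 saves 58 hours but forfeits the deviator's share of the drop in the shared-resources pool: 0.37 × 58 = 21.46.
So the deviation gain is 58 − 21.46 = 36.54, and the fine must be at least 36.54 hours to wipe it out.

36.54 hours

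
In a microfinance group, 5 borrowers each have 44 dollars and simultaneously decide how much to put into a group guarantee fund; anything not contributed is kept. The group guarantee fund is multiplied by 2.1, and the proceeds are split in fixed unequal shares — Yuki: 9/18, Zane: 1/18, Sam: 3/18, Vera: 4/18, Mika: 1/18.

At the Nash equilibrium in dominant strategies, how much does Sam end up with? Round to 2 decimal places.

A player with share s gets back 2.1·s per unit contributed, so full contribution is dominant for anyone with s > 1/2.1 = 0.4762 and zero contribution is dominant for anyone below.
The only share above 0.4762 is Yuki's 9/18, contributing 44; the remaining 4 contribute 0. Total contributed: 44.
Sam keeps 44 and receives 2.1 × 44 × 3/18 = 15.40 from the group guarantee fund, for a payoff of 59.40.

59.40 dollars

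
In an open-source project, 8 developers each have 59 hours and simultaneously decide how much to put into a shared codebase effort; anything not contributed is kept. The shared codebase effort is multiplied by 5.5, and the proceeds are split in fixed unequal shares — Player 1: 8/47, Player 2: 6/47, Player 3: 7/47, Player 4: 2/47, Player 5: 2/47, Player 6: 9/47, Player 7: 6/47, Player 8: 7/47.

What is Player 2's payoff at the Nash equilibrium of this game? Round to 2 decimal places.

100.43 hours

For player j, contributing a unit is worthwhile iff 5.5 × (j's share) ≥ 1, i.e. iff j's share is at least 0.1818.
Only Player 6 (9/47) clears that bar, contributing 59; the remaining 7 contribute 0. Total contributed: 59.
Player 2 keeps 59 and receives 5.5 × 59 × 6/47 = 41.43 from the shared codebase effort, for a payoff of 100.43.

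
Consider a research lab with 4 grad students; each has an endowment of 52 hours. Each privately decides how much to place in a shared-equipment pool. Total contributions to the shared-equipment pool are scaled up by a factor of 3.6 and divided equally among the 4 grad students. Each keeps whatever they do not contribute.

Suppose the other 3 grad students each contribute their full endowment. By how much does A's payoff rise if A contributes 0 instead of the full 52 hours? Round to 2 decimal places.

5.20 hours

Switching from a contribution of 52 to 0 lets A keep an extra 52 hours, but lowers the shared-equipment pool by 52, which costs A their own share of that drop: 3.6/4 × 52 = 46.80.
Net gain = 52 − 46.80 = 5.20. The private return per contributed unit (0.9000) is below 1, so free-riding is indeed the best response regardless of what the others do.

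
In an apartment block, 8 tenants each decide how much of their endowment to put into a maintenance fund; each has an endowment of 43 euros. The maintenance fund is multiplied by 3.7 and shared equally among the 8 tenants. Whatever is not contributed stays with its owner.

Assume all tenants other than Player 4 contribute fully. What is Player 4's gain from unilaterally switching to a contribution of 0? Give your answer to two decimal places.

23.11 euros

Switching from a contribution of 43 to 0 lets Player 4 keep an extra 43 euros, but lowers the maintenance fund by 43, which costs Player 4 their own share of that drop: 3.7/8 × 43 = 19.89.
Net gain = 43 − 19.89 = 23.11. The private return per contributed unit (0.4625) is below 1, so free-riding is indeed the best response regardless of what the others do.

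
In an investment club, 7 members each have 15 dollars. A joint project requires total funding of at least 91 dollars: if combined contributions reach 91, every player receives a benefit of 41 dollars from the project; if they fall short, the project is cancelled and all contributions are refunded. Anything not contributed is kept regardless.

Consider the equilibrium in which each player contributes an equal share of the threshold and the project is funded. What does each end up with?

Equal share of the threshold: 91/7 = 13.
At this profile no one gains by cutting their contribution: any cut drops the total below 91, the project is cancelled, contributions are refunded, and the deviator ends with 15, which is less than 15 − 13 + 41 = 43. Contributing more than 13 just wastes the excess. So contributing exactly 13 is a best response.
Each player's payoff: 15 − 13 + 41 = 43.

43 dollars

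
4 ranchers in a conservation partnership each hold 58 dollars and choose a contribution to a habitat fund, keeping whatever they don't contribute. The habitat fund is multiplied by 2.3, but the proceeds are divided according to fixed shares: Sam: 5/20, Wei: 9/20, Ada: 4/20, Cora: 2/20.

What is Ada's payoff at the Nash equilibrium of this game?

For player j, contributing a unit is worthwhile iff 2.3 × (j's share) ≥ 1, i.e. iff j's share is at least 0.4348.
Wei alone (share 9/20) is above the threshold, contributing 58; the remaining 3 contribute 0. Total contributed: 58.
Ada keeps 58 and receives 2.3 × 58 × 4/20 = 26.68 from the habitat fund, for a payoff of 84.68.

84.68 dollars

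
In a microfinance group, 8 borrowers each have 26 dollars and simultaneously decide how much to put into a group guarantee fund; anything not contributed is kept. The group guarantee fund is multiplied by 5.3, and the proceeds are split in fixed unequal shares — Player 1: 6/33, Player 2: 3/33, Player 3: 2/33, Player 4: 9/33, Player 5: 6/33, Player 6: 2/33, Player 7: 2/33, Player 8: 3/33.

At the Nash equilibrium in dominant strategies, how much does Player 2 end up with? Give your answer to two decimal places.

Player j's private return per contributed unit is 5.3 × (j's share). Contributing is weakly dominant for j when that share is at least 1/5.3 = 0.1887, and contributing 0 is dominant otherwise.
Player 4 alone (share 9/33) is above the threshold, contributing 26; the remaining 7 contribute 0. Total contributed: 26.
Player 2 keeps 26 and receives 5.3 × 26 × 3/33 = 12.53 from the group guarantee fund, for a payoff of 38.53.

38.53 dollars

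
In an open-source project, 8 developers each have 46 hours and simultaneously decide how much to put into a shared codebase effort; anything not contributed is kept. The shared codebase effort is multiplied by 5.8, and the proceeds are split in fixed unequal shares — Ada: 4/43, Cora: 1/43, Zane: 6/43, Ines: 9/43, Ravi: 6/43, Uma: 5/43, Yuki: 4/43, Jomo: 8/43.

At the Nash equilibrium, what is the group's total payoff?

809.60 hours

Player j's private return per contributed unit is 5.8 × (j's share). Contributing is weakly dominant for j when that share is at least 1/5.8 = 0.1724, and contributing 0 is dominant otherwise.
The shares above 0.1724 belong to Ines and Jomo, contributing 46 each; the remaining 6 contribute 0. Total contributed: 92.
The shared codebase effort pays out 5.8 × 92 = 533.60 in total (split across the unequal shares, but the aggregate is all that matters for the group sum).
The 6 free-riders keep 46 each, adding 276. Group total = 276 + 533.60 = 809.60.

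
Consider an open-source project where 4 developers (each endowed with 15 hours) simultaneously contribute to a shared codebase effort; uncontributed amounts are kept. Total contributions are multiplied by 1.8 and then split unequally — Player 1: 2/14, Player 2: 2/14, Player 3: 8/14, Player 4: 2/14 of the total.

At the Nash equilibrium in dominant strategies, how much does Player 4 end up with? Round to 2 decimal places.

A player with share s gets back 1.8·s per unit contributed, so full contribution is dominant for anyone with s > 1/1.8 = 0.5556 and zero contribution is dominant for anyone below.
Player 3 alone (share 8/14) is above the threshold, contributing 15; the remaining 3 contribute 0. Total contributed: 15.
Player 4 keeps 15 and receives 1.8 × 15 × 2/14 = 3.86 from the shared codebase effort, for a payoff of 18.86.

18.86 hours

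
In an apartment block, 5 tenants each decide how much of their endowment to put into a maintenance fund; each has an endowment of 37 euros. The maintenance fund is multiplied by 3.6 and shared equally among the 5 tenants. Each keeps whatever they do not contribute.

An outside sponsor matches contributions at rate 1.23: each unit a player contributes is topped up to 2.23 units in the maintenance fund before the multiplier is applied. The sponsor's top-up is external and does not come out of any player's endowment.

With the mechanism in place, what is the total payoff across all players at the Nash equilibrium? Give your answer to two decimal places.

1485.18 euros

The effective private return per unit is now 3.6 × 2.23 / 5 = 1.6056 > 1, so every player's dominant strategy flips to full contribution.
So the Nash equilibrium is full contribution by all 5; the group earns 3.6 × 2.23 × 185 = 1485.18.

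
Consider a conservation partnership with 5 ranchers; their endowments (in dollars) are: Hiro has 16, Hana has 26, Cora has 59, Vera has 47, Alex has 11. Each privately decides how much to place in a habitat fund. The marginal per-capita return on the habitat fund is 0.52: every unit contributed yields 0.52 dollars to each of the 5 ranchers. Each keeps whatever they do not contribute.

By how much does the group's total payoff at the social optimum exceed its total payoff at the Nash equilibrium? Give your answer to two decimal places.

254.40 dollars

The private return per contributed unit is 0.52 < 1 for everyone, so the Nash equilibrium is zero contribution and the group total is Σ E_j = 16 + 26 + 59 + 47 + 11 = 159.
Each contributed unit returns 2.600 to the group, so the social optimum is full contribution by everyone: group total = 2.600 × 159 = 413.40.
Efficiency loss = (2.600 − 1) × 159 = 254.40.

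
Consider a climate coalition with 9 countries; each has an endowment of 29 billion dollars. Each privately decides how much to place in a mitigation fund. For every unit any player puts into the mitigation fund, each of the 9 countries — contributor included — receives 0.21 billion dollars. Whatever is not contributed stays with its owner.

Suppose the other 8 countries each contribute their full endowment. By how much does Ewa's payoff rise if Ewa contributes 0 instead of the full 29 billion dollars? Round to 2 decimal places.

Switching from a contribution of 29 to 0 lets Ewa keep an extra 29 billion dollars, but lowers the mitigation fund by 29, which costs Ewa their own share of that drop: 0.21 × 29 = 6.09.
Net gain = 29 − 6.09 = 22.91. The private return per contributed unit (0.21) is below 1, so free-riding is indeed the best response regardless of what the others do.

22.91 billion dollars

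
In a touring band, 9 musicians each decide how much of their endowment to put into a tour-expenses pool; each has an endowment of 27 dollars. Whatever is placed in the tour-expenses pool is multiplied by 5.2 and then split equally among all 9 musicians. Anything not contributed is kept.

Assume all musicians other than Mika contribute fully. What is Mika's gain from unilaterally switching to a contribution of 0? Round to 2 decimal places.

Switching from a contribution of 27 to 0 lets Mika keep an extra 27 dollars, but lowers the tour-expenses pool by 27, which costs Mika their own share of that drop: 5.2/9 × 27 = 15.60.
Net gain = 27 − 15.60 = 11.40. The private return per contributed unit (0.5778) is below 1, so free-riding is indeed the best response regardless of what the others do.

11.40 dollars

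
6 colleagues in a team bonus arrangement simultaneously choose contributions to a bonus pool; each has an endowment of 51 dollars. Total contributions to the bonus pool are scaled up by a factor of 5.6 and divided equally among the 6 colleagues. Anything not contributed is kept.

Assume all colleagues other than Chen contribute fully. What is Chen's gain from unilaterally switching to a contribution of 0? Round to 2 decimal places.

Switching from a contribution of 51 to 0 lets Chen keep an extra 51 dollars, but lowers the bonus pool by 51, which costs Chen their own share of that drop: 5.6/6 × 51 = 47.60.
Net gain = 51 − 47.60 = 3.40. The private return per contributed unit (0.9333) is below 1, so free-riding is indeed the best response regardless of what the others do.

3.40 dollars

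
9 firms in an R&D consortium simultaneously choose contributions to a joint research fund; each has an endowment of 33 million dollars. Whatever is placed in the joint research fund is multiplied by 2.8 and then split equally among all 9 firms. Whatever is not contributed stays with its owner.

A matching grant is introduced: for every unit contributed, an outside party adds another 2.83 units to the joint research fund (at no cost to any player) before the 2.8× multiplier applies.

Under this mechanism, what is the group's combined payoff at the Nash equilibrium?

3185.03 million dollars

The effective private return per unit is now 2.8 × 3.83 / 9 = 1.1916 > 1, so every player's dominant strategy flips to full contribution.
At the Nash equilibrium everyone contributes 33. Group total payoff = 2.8 × 3.83 × 297 = 3185.03.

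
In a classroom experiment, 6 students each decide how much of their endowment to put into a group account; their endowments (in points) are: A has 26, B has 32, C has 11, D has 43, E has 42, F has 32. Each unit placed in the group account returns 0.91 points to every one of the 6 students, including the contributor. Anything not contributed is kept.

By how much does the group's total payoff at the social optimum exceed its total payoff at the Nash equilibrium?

829.56 points

The private return per contributed unit is 0.91 < 1 for everyone, so the Nash equilibrium is zero contribution and the group total is Σ E_j = 26 + 32 + 11 + 43 + 42 + 32 = 186.
Each contributed unit returns 5.460 to the group, so the social optimum is full contribution by everyone: group total = 5.460 × 186 = 1015.56.
Efficiency loss = (5.460 − 1) × 186 = 829.56.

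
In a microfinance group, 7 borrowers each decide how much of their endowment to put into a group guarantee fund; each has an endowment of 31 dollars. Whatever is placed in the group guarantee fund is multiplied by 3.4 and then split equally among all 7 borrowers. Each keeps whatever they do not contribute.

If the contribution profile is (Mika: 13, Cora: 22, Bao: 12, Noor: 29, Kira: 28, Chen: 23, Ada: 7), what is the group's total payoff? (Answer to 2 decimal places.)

Total contributed: 13 + 22 + 12 + 29 + 28 + 23 + 7 = 134; total kept: 7 × 31 − 134 = 83.
The group guarantee fund pays out 3.4 × 134 = 455.60 in aggregate.
Group total = 83 + 455.60 = 538.60.

538.60 dollars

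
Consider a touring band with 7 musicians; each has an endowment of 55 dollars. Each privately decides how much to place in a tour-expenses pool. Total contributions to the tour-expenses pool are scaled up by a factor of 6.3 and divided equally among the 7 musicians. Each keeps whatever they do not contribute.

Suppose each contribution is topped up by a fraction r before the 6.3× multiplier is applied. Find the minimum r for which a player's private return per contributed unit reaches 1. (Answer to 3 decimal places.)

With matching at rate r, one contributed unit becomes (1 + r) in the tour-expenses pool and returns 6.3 × (1 + r) / 7 to the contributor.
Setting this equal to 1: 1 + r = 7/6.3 = 1.1111.
So the minimum matching rate is r = 1.1111 − 1 = 0.111.

0.111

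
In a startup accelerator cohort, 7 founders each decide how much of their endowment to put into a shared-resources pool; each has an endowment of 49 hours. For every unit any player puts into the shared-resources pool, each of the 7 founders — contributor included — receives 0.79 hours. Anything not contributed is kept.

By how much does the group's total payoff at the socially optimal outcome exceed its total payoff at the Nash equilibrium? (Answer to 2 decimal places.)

The private return per contributed unit is 0.79 < 1, so contributing 0 is dominant for every player. At the Nash equilibrium everyone keeps their 49, and the group total is 7 × 49 = 343.
Each contributed unit returns 5.530 to the group as a whole (0.79 to each of 7 players), which exceeds 1, so the social optimum is full contribution: group total = 5.530 × 343 = 1896.79.
Efficiency loss = 1896.79 − 343 = 1553.79.

1553.79 hours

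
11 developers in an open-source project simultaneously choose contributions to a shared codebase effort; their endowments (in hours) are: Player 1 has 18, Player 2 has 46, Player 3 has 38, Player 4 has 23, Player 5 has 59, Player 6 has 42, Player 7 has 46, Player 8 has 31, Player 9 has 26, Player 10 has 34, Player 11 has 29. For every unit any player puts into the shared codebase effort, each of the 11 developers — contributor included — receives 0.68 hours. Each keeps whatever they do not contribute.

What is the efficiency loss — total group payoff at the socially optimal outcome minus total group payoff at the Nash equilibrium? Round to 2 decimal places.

The private return per contributed unit is 0.68 < 1 for everyone, so the Nash equilibrium is zero contribution and the group total is Σ E_j = 18 + 46 + 38 + 23 + 59 + 42 + 46 + 31 + 26 + 34 + 29 = 392.
Each contributed unit returns 7.480 to the group, so the social optimum is full contribution by everyone: group total = 7.480 × 392 = 2932.16.
Efficiency loss = (7.480 − 1) × 392 = 2540.16.

2540.16 hours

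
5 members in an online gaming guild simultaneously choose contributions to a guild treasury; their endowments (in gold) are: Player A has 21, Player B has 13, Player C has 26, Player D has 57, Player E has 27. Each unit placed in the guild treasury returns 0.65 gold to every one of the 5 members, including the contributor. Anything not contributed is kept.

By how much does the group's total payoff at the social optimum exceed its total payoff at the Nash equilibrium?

The private return per contributed unit is 0.65 < 1 for everyone, so the Nash equilibrium is zero contribution and the group total is Σ E_j = 21 + 13 + 26 + 57 + 27 = 144.
Each contributed unit returns 3.250 to the group, so the social optimum is full contribution by everyone: group total = 3.250 × 144 = 468.00.
Efficiency loss = (3.250 − 1) × 144 = 324.00.

324.00 gold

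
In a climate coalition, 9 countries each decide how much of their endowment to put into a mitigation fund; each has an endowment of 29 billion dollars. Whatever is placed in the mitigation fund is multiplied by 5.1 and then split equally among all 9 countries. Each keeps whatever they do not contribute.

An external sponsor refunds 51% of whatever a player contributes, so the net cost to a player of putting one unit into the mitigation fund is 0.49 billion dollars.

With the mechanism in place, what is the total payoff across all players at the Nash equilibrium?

The effective private return per unit is now (5.1/9) / 0.49 = 1.1565 > 1, so every player's dominant strategy flips to full contribution.
So the Nash equilibrium is full contribution by all 9; the group earns 9 × (29 × 0.51 + 5.1 × 29) = 1464.21.

1464.21 billion dollars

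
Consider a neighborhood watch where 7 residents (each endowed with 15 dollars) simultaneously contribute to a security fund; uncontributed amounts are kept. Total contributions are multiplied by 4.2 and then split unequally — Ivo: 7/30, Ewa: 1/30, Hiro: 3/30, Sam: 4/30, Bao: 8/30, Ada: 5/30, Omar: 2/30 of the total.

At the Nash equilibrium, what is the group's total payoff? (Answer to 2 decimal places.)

153.00 dollars

Player j's private return per contributed unit is 4.2 × (j's share). Contributing is weakly dominant for j when that share is at least 1/4.2 = 0.2381, and contributing 0 is dominant otherwise.
Only Bao (8/30) clears that bar, contributing 15; the remaining 6 contribute 0. Total contributed: 15.
The security fund pays out 4.2 × 15 = 63.00 in total (split across the unequal shares, but the aggregate is all that matters for the group sum).
The 6 free-riders keep 15 each, adding 90. Group total = 90 + 63.00 = 153.00.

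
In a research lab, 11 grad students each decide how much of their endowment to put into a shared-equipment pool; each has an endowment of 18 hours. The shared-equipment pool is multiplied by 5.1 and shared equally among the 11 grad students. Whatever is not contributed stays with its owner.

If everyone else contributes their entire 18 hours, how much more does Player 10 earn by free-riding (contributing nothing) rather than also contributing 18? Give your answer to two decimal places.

9.65 hours

Switching from a contribution of 18 to 0 lets Player 10 keep an extra 18 hours, but lowers the shared-equipment pool by 18, which costs Player 10 their own share of that drop: 5.1/11 × 18 = 8.35.
Net gain = 18 − 8.35 = 9.65. The private return per contributed unit (0.4636) is below 1, so free-riding is indeed the best response regardless of what the others do.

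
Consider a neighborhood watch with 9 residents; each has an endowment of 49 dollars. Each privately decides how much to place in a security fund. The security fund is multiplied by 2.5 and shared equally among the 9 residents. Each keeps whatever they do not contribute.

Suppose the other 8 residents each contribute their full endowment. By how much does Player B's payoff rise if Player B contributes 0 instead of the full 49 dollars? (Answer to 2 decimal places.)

Switching from a contribution of 49 to 0 lets Player B keep an extra 49 dollars, but lowers the security fund by 49, which costs Player B their own share of that drop: 2.5/9 × 49 = 13.61.
Net gain = 49 − 13.61 = 35.39. The private return per contributed unit (0.2778) is below 1, so free-riding is indeed the best response regardless of what the others do.

35.39 dollars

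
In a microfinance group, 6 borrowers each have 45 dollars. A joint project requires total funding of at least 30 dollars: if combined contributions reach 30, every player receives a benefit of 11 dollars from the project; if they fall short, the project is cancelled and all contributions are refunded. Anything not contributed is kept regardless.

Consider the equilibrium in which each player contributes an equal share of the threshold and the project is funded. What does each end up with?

51 dollars

Equal share of the threshold: 30/6 = 5.
At this profile no one gains by cutting their contribution: any cut drops the total below 30, the project is cancelled, contributions are refunded, and the deviator ends with 45, which is less than 45 − 5 + 11 = 51. Contributing more than 5 just wastes the excess. So contributing exactly 5 is a best response.
Each player's payoff: 45 − 5 + 11 = 51.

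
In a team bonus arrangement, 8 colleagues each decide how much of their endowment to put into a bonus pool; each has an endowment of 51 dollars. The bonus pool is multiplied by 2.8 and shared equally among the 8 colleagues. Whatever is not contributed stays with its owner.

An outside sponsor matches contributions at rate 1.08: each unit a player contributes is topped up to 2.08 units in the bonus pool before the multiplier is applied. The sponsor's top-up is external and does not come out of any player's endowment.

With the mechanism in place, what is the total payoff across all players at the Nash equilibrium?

408.00 dollars

With the mechanism, a contributed unit returns 2.8 × 2.08 / 8 = 0.7280 per unit of net cost — still below 1 — so contributing 0 remains dominant for every player.
Everyone keeps their endowment and the group total is 8 × 51 = 408.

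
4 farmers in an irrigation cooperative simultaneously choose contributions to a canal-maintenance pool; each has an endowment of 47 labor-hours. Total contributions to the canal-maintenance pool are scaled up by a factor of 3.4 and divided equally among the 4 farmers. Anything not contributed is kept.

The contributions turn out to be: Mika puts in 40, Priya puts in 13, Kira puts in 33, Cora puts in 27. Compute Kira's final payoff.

Total contributed: 40 + 13 + 33 + 27 = 113.
Each receives 3.4 × 113 / 4 = 96.05 from the canal-maintenance pool.
Kira keeps 47 − 33 = 14, so Kira's payoff is 14 + 96.05 = 110.05.

110.05 labor-hours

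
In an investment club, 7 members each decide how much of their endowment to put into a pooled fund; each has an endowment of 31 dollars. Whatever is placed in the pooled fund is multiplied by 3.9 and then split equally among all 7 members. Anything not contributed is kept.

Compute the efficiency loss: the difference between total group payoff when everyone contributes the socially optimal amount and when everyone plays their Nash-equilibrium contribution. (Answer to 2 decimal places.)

629.30 dollars

Each contributed unit returns 3.9/7 = 0.5571 to its contributor — below 1 — so contributing 0 is dominant for every player. At the Nash equilibrium everyone keeps their 31, and the group total is 7 × 31 = 217.
Each contributed unit returns 3.900 to the group as a whole (0.5571 to each of 7 players), which exceeds 1, so the social optimum is full contribution: group total = 3.900 × 217 = 846.30.
Efficiency loss = 846.30 − 217 = 629.30.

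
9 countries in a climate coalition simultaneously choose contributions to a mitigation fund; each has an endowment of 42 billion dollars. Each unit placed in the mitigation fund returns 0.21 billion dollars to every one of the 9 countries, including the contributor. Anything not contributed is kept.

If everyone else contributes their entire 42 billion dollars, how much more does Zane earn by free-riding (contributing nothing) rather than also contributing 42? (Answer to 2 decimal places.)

33.18 billion dollars

Switching from a contribution of 42 to 0 lets Zane keep an extra 42 billion dollars, but lowers the mitigation fund by 42, which costs Zane their own share of that drop: 0.21 × 42 = 8.82.
Net gain = 42 − 8.82 = 33.18. The private return per contributed unit (0.21) is below 1, so free-riding is indeed the best response regardless of what the others do.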